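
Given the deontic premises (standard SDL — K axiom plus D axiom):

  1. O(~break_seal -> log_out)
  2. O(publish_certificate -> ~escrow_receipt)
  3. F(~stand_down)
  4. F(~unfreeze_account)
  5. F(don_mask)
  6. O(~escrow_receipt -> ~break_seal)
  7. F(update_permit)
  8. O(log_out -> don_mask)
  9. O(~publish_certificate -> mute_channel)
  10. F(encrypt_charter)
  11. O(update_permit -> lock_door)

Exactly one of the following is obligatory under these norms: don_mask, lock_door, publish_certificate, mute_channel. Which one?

mute_channel

F(don_mask) at premise 5 means O(~don_mask).
The contrapositive of premise 8 (O(log_out -> don_mask)) is O(~don_mask -> ~log_out), and O(~don_mask) is already established, so O(~log_out).
The contrapositive of premise 1 (O(~break_seal -> log_out)) is O(~log_out -> break_seal), and O(~log_out) is already established, so O(break_seal).
Premise 6, O(~escrow_receipt -> ~break_seal), contraposes to O(break_seal -> escrow_receipt); with O(break_seal) we get O(escrow_receipt).
The contrapositive of premise 2 (O(publish_certificate -> ~escrow_receipt)) is O(escrow_receipt -> ~publish_certificate), and O(escrow_receipt) is already established, so O(~publish_certificate).
Applying K to premise 9 (O(~publish_certificate -> mute_channel)) and O(~publish_certificate) yields O(mute_channel).
So O(mute_channel) holds — mute_channel is obligatory. None of the other listed options is made obligatory by any chain of premises.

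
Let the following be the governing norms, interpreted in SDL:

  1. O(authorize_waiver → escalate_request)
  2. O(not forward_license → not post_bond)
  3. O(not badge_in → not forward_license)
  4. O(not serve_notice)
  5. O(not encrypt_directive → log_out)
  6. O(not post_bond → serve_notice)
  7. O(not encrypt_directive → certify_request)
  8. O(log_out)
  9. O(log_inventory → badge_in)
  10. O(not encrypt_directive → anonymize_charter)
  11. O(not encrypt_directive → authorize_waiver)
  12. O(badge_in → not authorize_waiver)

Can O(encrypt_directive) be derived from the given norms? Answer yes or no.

Premise 4 gives O(not serve_notice).
Premise 6, O(not post_bond → serve_notice), contraposes to O(not serve_notice → post_bond); with O(not serve_notice) we get O(post_bond).
The contrapositive of premise 2 (O(not forward_license → not post_bond)) is O(post_bond → forward_license), and O(post_bond) is already established, so O(forward_license).
The contrapositive of premise 3 (O(not badge_in → not forward_license)) is O(forward_license → badge_in), and O(forward_license) is already established, so O(badge_in).
From O(badge_in) and premise 12, O(badge_in → not authorize_waiver), we obtain O(not authorize_waiver).
Premise 11, O(not encrypt_directive → authorize_waiver), contraposes to O(not authorize_waiver → encrypt_directive); with O(not authorize_waiver) we get O(encrypt_directive).
Premises 1, 5, 7, 8, 9, 10 do not contribute to this derivation.
So O(encrypt_directive) follows.

Yes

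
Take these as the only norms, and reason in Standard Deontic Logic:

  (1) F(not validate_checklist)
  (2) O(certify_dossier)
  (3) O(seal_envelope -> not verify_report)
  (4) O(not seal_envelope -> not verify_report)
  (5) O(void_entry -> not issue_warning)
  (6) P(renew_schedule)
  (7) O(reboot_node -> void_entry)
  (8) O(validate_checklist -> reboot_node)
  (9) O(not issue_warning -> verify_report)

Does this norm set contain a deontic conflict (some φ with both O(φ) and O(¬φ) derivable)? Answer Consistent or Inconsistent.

Inconsistent

Premises 3 and 4 cover both cases: O(seal_envelope -> not verify_report) and O(not seal_envelope -> not verify_report). Since seal_envelope ∨ not seal_envelope is a tautology, O(not verify_report) follows.
Premise 9 is O(not issue_warning -> verify_report); contrapositively O(not verify_report -> issue_warning). Since O(not verify_report) holds, K gives O(issue_warning).
The contrapositive of premise 5 (O(void_entry -> not issue_warning)) is O(issue_warning -> not void_entry), and O(issue_warning) is already established, so O(not void_entry).
Premise 7 is O(reboot_node -> void_entry); contrapositively O(not void_entry -> not reboot_node). Since O(not void_entry) holds, K gives O(not reboot_node).
The contrapositive of premise 8 (O(validate_checklist -> reboot_node)) is O(not reboot_node -> not validate_checklist), and O(not reboot_node) is already established, so O(not validate_checklist).
Yet premise 1 is F(not validate_checklist), i.e. O(validate_checklist).
We now have both O(not validate_checklist) and O(validate_checklist) — validate_checklist is simultaneously obligatory and forbidden, violating the D-axiom.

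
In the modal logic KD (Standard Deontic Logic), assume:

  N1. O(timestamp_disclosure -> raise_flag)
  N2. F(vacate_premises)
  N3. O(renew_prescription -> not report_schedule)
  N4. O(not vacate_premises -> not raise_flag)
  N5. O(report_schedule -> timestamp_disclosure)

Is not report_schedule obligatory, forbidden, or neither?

Obligatory

F(vacate_premises) at premise 2 means O(not vacate_premises).
From O(not vacate_premises) and premise 4, O(not vacate_premises -> not raise_flag), we obtain O(not raise_flag).
Premise 1 is O(timestamp_disclosure -> raise_flag); contrapositively O(not raise_flag -> not timestamp_disclosure). Since O(not raise_flag) holds, K gives O(not timestamp_disclosure).
The contrapositive of premise 5 (O(report_schedule -> timestamp_disclosure)) is O(not timestamp_disclosure -> not report_schedule), and O(not timestamp_disclosure) is already established, so O(not report_schedule).
Premise 3 does not contribute to this derivation.
Hence not report_schedule is obligatory.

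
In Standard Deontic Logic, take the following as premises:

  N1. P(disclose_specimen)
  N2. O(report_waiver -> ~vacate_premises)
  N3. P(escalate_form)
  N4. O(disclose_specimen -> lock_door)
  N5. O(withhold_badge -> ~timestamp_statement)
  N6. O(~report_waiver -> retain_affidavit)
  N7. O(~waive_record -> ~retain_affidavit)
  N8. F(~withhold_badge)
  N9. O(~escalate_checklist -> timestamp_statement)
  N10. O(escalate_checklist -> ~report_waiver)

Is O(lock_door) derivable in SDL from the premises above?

No

Premise 4 is O(disclose_specimen -> lock_door), but O(disclose_specimen) is not derivable from the premises (the permission P(disclose_specimen) asserts only ~O(~disclose_specimen), not O(disclose_specimen)), so it does not yield O(lock_door).
No other premise forces O(lock_door). An ideal world satisfying every premise can still have lock_door false, so O(lock_door) is not derivable.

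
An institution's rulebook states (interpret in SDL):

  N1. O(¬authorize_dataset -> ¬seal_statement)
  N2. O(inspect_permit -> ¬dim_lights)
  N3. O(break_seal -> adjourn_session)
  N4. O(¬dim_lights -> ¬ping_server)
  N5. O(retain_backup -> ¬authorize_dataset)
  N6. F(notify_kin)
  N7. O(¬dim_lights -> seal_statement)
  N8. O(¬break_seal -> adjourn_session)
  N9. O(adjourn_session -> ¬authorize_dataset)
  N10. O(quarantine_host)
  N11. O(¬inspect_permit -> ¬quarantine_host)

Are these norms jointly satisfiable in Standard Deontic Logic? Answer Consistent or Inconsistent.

Inconsistent

Premises 3 and 8 cover both cases: O(break_seal -> adjourn_session) and O(¬break_seal -> adjourn_session). Since break_seal ∨ ¬break_seal is a tautology, O(adjourn_session) follows.
Applying K to premise 9 (O(adjourn_session -> ¬authorize_dataset)) and O(adjourn_session) yields O(¬authorize_dataset).
Applying K to premise 1 (O(¬authorize_dataset -> ¬seal_statement)) and O(¬authorize_dataset) yields O(¬seal_statement).
The contrapositive of premise 7 (O(¬dim_lights -> seal_statement)) is O(¬seal_statement -> dim_lights), and O(¬seal_statement) is already established, so O(dim_lights).
The contrapositive of premise 2 (O(inspect_permit -> ¬dim_lights)) is O(dim_lights -> ¬inspect_permit), and O(dim_lights) is already established, so O(¬inspect_permit).
With premise 11, O(¬inspect_permit -> ¬quarantine_host), the K-axiom yields O(¬quarantine_host).
Yet premise 10 states O(quarantine_host).
We now have both O(¬quarantine_host) and O(quarantine_host) — quarantine_host is simultaneously obligatory and forbidden, violating the D-axiom.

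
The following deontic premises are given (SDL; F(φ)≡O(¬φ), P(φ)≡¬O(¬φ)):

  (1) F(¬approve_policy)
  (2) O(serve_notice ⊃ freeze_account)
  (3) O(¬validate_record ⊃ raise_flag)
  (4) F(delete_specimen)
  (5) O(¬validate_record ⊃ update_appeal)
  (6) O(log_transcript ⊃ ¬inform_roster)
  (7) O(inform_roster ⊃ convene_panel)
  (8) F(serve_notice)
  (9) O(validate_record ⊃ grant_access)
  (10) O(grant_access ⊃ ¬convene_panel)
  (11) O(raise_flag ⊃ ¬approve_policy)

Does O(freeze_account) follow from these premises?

Premise 2 is O(serve_notice ⊃ freeze_account), but O(serve_notice) is not derivable from the premises, so it does not yield O(freeze_account).
No other premise forces O(freeze_account). An ideal world satisfying every premise can still have freeze_account false, so O(freeze_account) is not derivable.

No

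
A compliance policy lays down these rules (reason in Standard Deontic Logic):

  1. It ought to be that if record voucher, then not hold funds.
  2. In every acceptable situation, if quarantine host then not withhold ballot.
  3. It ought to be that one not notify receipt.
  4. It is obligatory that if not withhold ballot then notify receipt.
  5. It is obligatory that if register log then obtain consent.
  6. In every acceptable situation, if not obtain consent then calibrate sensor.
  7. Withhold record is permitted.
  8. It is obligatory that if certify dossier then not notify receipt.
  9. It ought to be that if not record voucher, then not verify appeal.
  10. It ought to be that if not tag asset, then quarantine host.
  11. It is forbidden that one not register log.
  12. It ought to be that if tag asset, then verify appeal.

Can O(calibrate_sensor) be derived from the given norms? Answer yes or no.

Premise 6 is O(¬obtain_consent → calibrate_sensor), but O(¬obtain_consent) is not derivable from the premises, so it does not yield O(calibrate_sensor).
No other premise forces O(calibrate_sensor). An ideal world satisfying every premise can still have calibrate_sensor false, so O(calibrate_sensor) is not derivable.

No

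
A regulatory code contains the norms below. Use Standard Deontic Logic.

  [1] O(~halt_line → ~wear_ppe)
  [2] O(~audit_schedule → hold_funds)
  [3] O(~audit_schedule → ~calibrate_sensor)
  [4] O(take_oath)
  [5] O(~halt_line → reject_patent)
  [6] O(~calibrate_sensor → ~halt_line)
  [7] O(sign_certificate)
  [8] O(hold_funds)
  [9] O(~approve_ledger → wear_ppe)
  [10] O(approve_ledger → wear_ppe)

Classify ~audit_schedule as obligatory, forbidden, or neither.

Forbidden

By case analysis on approve_ledger: premise 10 gives O(approve_ledger → wear_ppe) and premise 9 gives O(~approve_ledger → wear_ppe), so O(wear_ppe) either way.
Premise 1 is O(~halt_line → ~wear_ppe); contrapositively O(wear_ppe → halt_line). Since O(wear_ppe) holds, K gives O(halt_line).
Premise 6, O(~calibrate_sensor → ~halt_line), contraposes to O(halt_line → calibrate_sensor); with O(halt_line) we get O(calibrate_sensor).
The contrapositive of premise 3 (O(~audit_schedule → ~calibrate_sensor)) is O(calibrate_sensor → audit_schedule), and O(calibrate_sensor) is already established, so O(audit_schedule).
Premises 2, 4, 5, 7, 8 do not contribute to this derivation.
Thus O(audit_schedule), which is F(~audit_schedule): ~audit_schedule is forbidden.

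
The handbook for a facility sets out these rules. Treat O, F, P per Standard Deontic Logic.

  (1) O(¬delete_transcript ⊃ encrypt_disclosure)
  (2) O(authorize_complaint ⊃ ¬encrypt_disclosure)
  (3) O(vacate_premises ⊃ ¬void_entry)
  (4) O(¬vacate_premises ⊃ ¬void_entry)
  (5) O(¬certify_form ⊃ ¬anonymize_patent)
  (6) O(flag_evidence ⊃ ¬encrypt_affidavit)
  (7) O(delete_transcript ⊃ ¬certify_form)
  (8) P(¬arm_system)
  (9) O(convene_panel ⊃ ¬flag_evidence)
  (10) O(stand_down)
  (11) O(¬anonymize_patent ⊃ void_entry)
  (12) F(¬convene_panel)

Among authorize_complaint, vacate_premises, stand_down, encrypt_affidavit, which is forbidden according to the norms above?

By case analysis on vacate_premises: premise 3 gives O(vacate_premises ⊃ ¬void_entry) and premise 4 gives O(¬vacate_premises ⊃ ¬void_entry), so O(¬void_entry) either way.
Premise 11, O(¬anonymize_patent ⊃ void_entry), contraposes to O(¬void_entry ⊃ anonymize_patent); with O(¬void_entry) we get O(anonymize_patent).
The contrapositive of premise 5 (O(¬certify_form ⊃ ¬anonymize_patent)) is O(anonymize_patent ⊃ certify_form), and O(anonymize_patent) is already established, so O(certify_form).
The contrapositive of premise 7 (O(delete_transcript ⊃ ¬certify_form)) is O(certify_form ⊃ ¬delete_transcript), and O(certify_form) is already established, so O(¬delete_transcript).
Premise 1 is O(¬delete_transcript ⊃ encrypt_disclosure); since O(¬delete_transcript), deontic closure gives O(encrypt_disclosure).
Premise 2, O(authorize_complaint ⊃ ¬encrypt_disclosure), contraposes to O(encrypt_disclosure ⊃ ¬authorize_complaint); with O(encrypt_disclosure) we get O(¬authorize_complaint).
So O(¬authorize_complaint) holds, i.e. authorize_complaint is forbidden. None of the other listed options is forbidden under the premises.

authorize_complaint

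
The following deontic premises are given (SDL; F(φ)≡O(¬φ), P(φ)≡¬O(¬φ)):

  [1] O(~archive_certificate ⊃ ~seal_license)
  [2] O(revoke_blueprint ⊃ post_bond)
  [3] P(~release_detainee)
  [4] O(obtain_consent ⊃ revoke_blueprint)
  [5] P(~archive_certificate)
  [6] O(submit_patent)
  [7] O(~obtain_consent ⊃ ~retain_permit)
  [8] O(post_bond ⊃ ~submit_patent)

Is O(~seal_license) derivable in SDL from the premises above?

Premise 1 is O(~archive_certificate ⊃ ~seal_license), but O(~archive_certificate) is not derivable from the premises (the permission P(~archive_certificate) asserts only ~O(archive_certificate), not O(~archive_certificate)), so it does not yield O(~seal_license).
No other premise forces O(~seal_license). An ideal world satisfying every premise can still have ~seal_license false, so O(~seal_license) is not derivable.

No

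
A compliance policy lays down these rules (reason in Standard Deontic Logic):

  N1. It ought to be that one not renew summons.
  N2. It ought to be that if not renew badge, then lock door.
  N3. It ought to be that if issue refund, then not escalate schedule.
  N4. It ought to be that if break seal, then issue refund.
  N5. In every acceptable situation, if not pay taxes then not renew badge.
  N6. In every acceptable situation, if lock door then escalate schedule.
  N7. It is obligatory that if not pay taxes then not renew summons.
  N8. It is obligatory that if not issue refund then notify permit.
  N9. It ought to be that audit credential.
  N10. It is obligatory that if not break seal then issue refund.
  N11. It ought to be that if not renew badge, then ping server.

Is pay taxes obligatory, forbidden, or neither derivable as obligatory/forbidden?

By case analysis on break_seal: premise 4 gives O(break_seal → issue_refund) and premise 10 gives O(¬break_seal → issue_refund), so O(issue_refund) either way.
From O(issue_refund) and premise 3, O(issue_refund → ¬escalate_schedule), we obtain O(¬escalate_schedule).
Premise 6, O(lock_door → escalate_schedule), contraposes to O(¬escalate_schedule → ¬lock_door); with O(¬escalate_schedule) we get O(¬lock_door).
Premise 2, O(¬renew_badge → lock_door), contraposes to O(¬lock_door → renew_badge); with O(¬lock_door) we get O(renew_badge).
The contrapositive of premise 5 (O(¬pay_taxes → ¬renew_badge)) is O(renew_badge → pay_taxes), and O(renew_badge) is already established, so O(pay_taxes).
Premises 1, 7, 8, 9, 11 do not contribute to this derivation.
Hence pay_taxes is obligatory.

Obligatory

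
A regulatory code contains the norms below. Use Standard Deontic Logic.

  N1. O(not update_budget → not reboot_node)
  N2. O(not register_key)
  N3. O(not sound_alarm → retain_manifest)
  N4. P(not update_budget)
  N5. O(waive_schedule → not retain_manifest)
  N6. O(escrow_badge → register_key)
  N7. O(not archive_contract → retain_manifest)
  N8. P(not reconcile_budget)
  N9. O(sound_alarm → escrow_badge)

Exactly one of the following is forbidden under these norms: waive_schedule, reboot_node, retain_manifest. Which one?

waive_schedule

Premise 2 states O(not register_key) outright.
Premise 6, O(escrow_badge → register_key), contraposes to O(not register_key → not escrow_badge); with O(not register_key) we get O(not escrow_badge).
Premise 9 is O(sound_alarm → escrow_badge); contrapositively O(not escrow_badge → not sound_alarm). Since O(not escrow_badge) holds, K gives O(not sound_alarm).
Premise 3 is O(not sound_alarm → retain_manifest); since O(not sound_alarm), deontic closure gives O(retain_manifest).
The contrapositive of premise 5 (O(waive_schedule → not retain_manifest)) is O(retain_manifest → not waive_schedule), and O(retain_manifest) is already established, so O(not waive_schedule).
So O(not waive_schedule) holds, i.e. waive_schedule is forbidden. None of the other listed options is forbidden under the premises.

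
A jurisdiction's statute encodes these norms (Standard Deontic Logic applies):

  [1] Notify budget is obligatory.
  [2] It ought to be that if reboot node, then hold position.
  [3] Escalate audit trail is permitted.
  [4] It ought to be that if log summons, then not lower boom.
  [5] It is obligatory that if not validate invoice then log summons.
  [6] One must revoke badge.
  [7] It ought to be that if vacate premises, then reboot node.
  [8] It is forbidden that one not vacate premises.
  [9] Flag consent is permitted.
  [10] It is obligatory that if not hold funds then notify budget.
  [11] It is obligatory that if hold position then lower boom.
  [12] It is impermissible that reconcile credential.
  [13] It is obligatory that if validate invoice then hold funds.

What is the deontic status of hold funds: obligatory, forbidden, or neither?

Premise 8, F(¬vacate_premises), is equivalent to O(vacate_premises).
From O(vacate_premises) and premise 7, O(vacate_premises → reboot_node), we obtain O(reboot_node).
From O(reboot_node) and premise 2, O(reboot_node → hold_position), we obtain O(hold_position).
From O(hold_position) and premise 11, O(hold_position → lower_boom), we obtain O(lower_boom).
Premise 4, O(log_summons → ¬lower_boom), contraposes to O(lower_boom → ¬log_summons); with O(lower_boom) we get O(¬log_summons).
Premise 5, O(¬validate_invoice → log_summons), contraposes to O(¬log_summons → validate_invoice); with O(¬log_summons) we get O(validate_invoice).
Premise 13 is O(validate_invoice → hold_funds); since O(validate_invoice), deontic closure gives O(hold_funds).
Premises 1, 3, 6, 9, 10, 12 do not contribute to this derivation.
Hence hold_funds is obligatory.

Obligatory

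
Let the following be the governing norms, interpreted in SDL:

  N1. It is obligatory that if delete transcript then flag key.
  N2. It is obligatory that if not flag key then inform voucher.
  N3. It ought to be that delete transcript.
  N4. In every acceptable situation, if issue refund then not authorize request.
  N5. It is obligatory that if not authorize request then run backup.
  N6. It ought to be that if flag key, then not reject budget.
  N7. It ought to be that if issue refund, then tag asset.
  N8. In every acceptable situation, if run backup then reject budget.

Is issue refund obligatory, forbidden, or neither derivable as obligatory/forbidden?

Forbidden

From premise 3 we have O(delete_transcript).
From O(delete_transcript) and premise 1, O(delete_transcript → flag_key), we obtain O(flag_key).
From O(flag_key) and premise 6, O(flag_key → ¬reject_budget), we obtain O(¬reject_budget).
Premise 8, O(run_backup → reject_budget), contraposes to O(¬reject_budget → ¬run_backup); with O(¬reject_budget) we get O(¬run_backup).
The contrapositive of premise 5 (O(¬authorize_request → run_backup)) is O(¬run_backup → authorize_request), and O(¬run_backup) is already established, so O(authorize_request).
The contrapositive of premise 4 (O(issue_refund → ¬authorize_request)) is O(authorize_request → ¬issue_refund), and O(authorize_request) is already established, so O(¬issue_refund).
Premises 2, 7 do not contribute to this derivation.
Thus O(¬issue_refund), which is F(issue_refund): issue_refund is forbidden.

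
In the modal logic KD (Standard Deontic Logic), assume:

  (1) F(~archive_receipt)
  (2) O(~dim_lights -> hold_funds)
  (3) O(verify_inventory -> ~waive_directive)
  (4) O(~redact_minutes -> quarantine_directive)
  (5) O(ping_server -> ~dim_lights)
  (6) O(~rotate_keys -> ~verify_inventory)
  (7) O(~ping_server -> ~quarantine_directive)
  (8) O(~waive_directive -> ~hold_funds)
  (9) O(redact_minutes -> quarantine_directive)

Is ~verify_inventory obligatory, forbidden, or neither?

Premises 9 and 4 cover both cases: O(redact_minutes -> quarantine_directive) and O(~redact_minutes -> quarantine_directive). Since redact_minutes ∨ ~redact_minutes is a tautology, O(quarantine_directive) follows.
The contrapositive of premise 7 (O(~ping_server -> ~quarantine_directive)) is O(quarantine_directive -> ping_server), and O(quarantine_directive) is already established, so O(ping_server).
From O(ping_server) and premise 5, O(ping_server -> ~dim_lights), we obtain O(~dim_lights).
Applying K to premise 2 (O(~dim_lights -> hold_funds)) and O(~dim_lights) yields O(hold_funds).
Premise 8, O(~waive_directive -> ~hold_funds), contraposes to O(hold_funds -> waive_directive); with O(hold_funds) we get O(waive_directive).
Premise 3 is O(verify_inventory -> ~waive_directive); contrapositively O(waive_directive -> ~verify_inventory). Since O(waive_directive) holds, K gives O(~verify_inventory).
Premises 1, 6 do not contribute to this derivation.
Hence ~verify_inventory is obligatory.

Obligatory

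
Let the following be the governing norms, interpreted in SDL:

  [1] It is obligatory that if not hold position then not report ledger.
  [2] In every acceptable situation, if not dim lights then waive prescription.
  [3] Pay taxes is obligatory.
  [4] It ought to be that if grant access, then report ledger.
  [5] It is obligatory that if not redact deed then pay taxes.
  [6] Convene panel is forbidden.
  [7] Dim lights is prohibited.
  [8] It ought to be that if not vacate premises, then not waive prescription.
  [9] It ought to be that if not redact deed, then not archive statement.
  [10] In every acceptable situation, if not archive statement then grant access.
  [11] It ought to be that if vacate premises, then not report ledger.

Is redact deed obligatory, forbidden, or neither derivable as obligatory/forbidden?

Premise 7, F(dim_lights), is equivalent to O(¬dim_lights).
With premise 2, O(¬dim_lights → waive_prescription), the K-axiom yields O(waive_prescription).
Premise 8, O(¬vacate_premises → ¬waive_prescription), contraposes to O(waive_prescription → vacate_premises); with O(waive_prescription) we get O(vacate_premises).
Applying K to premise 11 (O(vacate_premises → ¬report_ledger)) and O(vacate_premises) yields O(¬report_ledger).
Premise 4 is O(grant_access → report_ledger); contrapositively O(¬report_ledger → ¬grant_access). Since O(¬report_ledger) holds, K gives O(¬grant_access).
Premise 10, O(¬archive_statement → grant_access), contraposes to O(¬grant_access → archive_statement); with O(¬grant_access) we get O(archive_statement).
The contrapositive of premise 9 (O(¬redact_deed → ¬archive_statement)) is O(archive_statement → redact_deed), and O(archive_statement) is already established, so O(redact_deed).
Premises 1, 3, 5, 6 do not contribute to this derivation.
Hence redact_deed is obligatory.

Obligatory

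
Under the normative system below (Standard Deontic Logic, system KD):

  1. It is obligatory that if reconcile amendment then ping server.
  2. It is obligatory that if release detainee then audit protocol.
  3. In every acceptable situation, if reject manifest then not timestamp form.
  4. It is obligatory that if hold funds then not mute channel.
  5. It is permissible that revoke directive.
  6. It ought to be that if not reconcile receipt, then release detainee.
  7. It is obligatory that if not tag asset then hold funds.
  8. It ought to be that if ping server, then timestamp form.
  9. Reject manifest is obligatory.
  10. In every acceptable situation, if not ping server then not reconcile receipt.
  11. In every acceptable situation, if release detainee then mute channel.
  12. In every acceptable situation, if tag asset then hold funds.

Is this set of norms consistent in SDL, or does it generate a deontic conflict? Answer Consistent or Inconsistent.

Inconsistent

Premises 7 and 12 cover both cases: O(¬tag_asset → hold_funds) and O(tag_asset → hold_funds). Since ¬tag_asset ∨ tag_asset is a tautology, O(hold_funds) follows.
Applying K to premise 4 (O(hold_funds → ¬mute_channel)) and O(hold_funds) yields O(¬mute_channel).
Premise 11, O(release_detainee → mute_channel), contraposes to O(¬mute_channel → ¬release_detainee); with O(¬mute_channel) we get O(¬release_detainee).
Premise 6 is O(¬reconcile_receipt → release_detainee); contrapositively O(¬release_detainee → reconcile_receipt). Since O(¬release_detainee) holds, K gives O(reconcile_receipt).
The contrapositive of premise 10 (O(¬ping_server → ¬reconcile_receipt)) is O(reconcile_receipt → ping_server), and O(reconcile_receipt) is already established, so O(ping_server).
With premise 8, O(ping_server → timestamp_form), the K-axiom yields O(timestamp_form).
The contrapositive of premise 3 (O(reject_manifest → ¬timestamp_form)) is O(timestamp_form → ¬reject_manifest), and O(timestamp_form) is already established, so O(¬reject_manifest).
Yet premise 9 states O(reject_manifest).
We now have both O(¬reject_manifest) and O(reject_manifest) — reject_manifest is simultaneously obligatory and forbidden, violating the D-axiom.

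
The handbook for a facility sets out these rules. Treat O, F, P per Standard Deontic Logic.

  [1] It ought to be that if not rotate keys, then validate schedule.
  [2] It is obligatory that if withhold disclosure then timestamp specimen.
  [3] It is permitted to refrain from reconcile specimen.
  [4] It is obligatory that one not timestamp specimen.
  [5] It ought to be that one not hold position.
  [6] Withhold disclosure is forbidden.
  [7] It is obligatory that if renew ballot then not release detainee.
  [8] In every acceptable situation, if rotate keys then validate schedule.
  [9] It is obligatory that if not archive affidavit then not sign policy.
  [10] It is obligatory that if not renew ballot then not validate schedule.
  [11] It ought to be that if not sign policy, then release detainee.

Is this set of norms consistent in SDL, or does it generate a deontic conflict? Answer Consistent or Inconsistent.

Consistent

Premise 2 is O(withhold_disclosure → timestamp_specimen), but O(withhold_disclosure) is not derivable from the premises, so it does not yield O(timestamp_specimen).
So O(timestamp_specimen) is not derivable, and the apparent clash with O(¬timestamp_specimen) does not arise.
A world satisfying every obligation exists (e.g. archive_affidavit=true, hold_position=false, reconcile_specimen=false, release_detainee=false, renew_ballot=true, rotate_keys=false, sign_policy=true, timestamp_specimen=false, validate_schedule=true, withhold_disclosure=false); no atom is both obligatory and forbidden, so the set is consistent.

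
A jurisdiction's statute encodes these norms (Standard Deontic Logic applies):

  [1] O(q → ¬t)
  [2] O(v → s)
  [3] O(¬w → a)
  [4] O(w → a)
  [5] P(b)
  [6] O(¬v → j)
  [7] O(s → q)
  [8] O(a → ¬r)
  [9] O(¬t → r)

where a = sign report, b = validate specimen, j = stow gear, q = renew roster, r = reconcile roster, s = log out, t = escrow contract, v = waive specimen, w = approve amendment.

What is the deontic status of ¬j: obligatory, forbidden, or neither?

Premises 3 and 4 cover both cases: O(¬w → a) and O(w → a). Since ¬w ∨ w is a tautology, O(a) follows.
Applying K to premise 8 (O(a → ¬r)) and O(a) yields O(¬r).
Premise 9 is O(¬t → r); contrapositively O(¬r → t). Since O(¬r) holds, K gives O(t).
The contrapositive of premise 1 (O(q → ¬t)) is O(t → ¬q), and O(t) is already established, so O(¬q).
Premise 7, O(s → q), contraposes to O(¬q → ¬s); with O(¬q) we get O(¬s).
The contrapositive of premise 2 (O(v → s)) is O(¬s → ¬v), and O(¬s) is already established, so O(¬v).
Premise 6 is O(¬v → j); since O(¬v), deontic closure gives O(j).
Premise 5 does not contribute to this derivation.
Thus O(j), which is F(¬j): ¬j is forbidden.

Forbidden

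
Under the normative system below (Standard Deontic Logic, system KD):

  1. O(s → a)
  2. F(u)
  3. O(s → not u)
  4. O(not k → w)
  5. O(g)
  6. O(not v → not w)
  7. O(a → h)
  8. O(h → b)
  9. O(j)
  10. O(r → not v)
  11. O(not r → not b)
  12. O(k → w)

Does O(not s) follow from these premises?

Yes

Premises 4 and 12 cover both cases: O(not k → w) and O(k → w). Since not k ∨ k is a tautology, O(w) follows.
Premise 6 is O(not v → not w); contrapositively O(w → v). Since O(w) holds, K gives O(v).
Premise 10 is O(r → not v); contrapositively O(v → not r). Since O(v) holds, K gives O(not r).
With premise 11, O(not r → not b), the K-axiom yields O(not b).
Premise 8, O(h → b), contraposes to O(not b → not h); with O(not b) we get O(not h).
Premise 7 is O(a → h); contrapositively O(not h → not a). Since O(not h) holds, K gives O(not a).
Premise 1 is O(s → a); contrapositively O(not a → not s). Since O(not a) holds, K gives O(not s).
Premises 2, 3, 5, 9 do not contribute to this derivation.
So O(not s) follows.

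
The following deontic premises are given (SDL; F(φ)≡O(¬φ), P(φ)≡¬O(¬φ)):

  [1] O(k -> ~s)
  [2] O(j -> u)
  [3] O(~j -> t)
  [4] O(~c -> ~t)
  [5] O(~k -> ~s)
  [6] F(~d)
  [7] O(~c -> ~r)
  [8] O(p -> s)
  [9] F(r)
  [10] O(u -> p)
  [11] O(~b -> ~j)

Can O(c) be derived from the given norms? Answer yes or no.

Yes

Premises 5 and 1 cover both cases: O(~k -> ~s) and O(k -> ~s). Since ~k ∨ k is a tautology, O(~s) follows.
Premise 8 is O(p -> s); contrapositively O(~s -> ~p). Since O(~s) holds, K gives O(~p).
The contrapositive of premise 10 (O(u -> p)) is O(~p -> ~u), and O(~p) is already established, so O(~u).
Premise 2, O(j -> u), contraposes to O(~u -> ~j); with O(~u) we get O(~j).
With premise 3, O(~j -> t), the K-axiom yields O(t).
Premise 4, O(~c -> ~t), contraposes to O(t -> c); with O(t) we get O(c).
Premises 6, 7, 9, 11 do not contribute to this derivation.
So O(c) follows.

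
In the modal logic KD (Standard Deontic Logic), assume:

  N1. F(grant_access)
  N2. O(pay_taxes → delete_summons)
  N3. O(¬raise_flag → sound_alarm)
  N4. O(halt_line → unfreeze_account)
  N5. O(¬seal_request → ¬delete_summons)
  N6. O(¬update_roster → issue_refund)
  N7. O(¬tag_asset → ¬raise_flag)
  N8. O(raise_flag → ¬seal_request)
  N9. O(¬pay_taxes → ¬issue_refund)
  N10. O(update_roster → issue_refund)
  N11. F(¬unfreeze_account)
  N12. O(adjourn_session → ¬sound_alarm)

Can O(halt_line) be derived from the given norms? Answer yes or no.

Premise 4 is O(halt_line → unfreeze_account); even if O(unfreeze_account) held, inferring O(halt_line) would be affirming the consequent — invalid.
No other premise forces O(halt_line). An ideal world satisfying every premise can still have halt_line false, so O(halt_line) is not derivable.

No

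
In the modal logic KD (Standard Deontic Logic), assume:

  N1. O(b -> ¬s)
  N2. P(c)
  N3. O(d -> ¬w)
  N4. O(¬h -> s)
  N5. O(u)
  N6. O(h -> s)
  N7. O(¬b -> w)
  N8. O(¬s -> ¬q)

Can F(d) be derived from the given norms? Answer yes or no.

Yes

By case analysis on ¬h: premise 4 gives O(¬h -> s) and premise 6 gives O(h -> s), so O(s) either way.
Premise 1 is O(b -> ¬s); contrapositively O(s -> ¬b). Since O(s) holds, K gives O(¬b).
Premise 7 is O(¬b -> w); since O(¬b), deontic closure gives O(w).
Premise 3, O(d -> ¬w), contraposes to O(w -> ¬d); with O(w) we get O(¬d).
Premises 2, 5, 8 do not contribute to this derivation.
So O(¬d) holds, i.e. F(d). The claim follows.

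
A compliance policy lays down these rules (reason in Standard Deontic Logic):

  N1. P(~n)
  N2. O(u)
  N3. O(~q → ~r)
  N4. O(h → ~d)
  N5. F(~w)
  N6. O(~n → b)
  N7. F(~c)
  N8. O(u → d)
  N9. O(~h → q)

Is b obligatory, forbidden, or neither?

Premise 6 is O(~n → b), but O(~n) is not derivable from the premises (the permission P(~n) asserts only ~O(n), not O(~n)), so it does not yield O(b).
No premise or chain of K-axiom applications forces O(b), and none forces O(~b). So b is neither obligatory nor forbidden under these norms.

Neither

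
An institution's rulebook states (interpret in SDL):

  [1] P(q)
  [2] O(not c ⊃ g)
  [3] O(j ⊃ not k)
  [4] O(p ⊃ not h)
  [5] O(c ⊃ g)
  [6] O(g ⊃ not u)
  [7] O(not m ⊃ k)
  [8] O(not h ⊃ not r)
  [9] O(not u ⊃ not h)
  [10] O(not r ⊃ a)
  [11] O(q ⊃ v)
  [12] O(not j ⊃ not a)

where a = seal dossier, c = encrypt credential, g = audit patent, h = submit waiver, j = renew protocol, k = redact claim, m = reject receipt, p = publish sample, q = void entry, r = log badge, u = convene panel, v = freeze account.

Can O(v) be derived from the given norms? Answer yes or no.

Premise 11 is O(q ⊃ v), but O(q) is not derivable from the premises (the permission P(q) asserts only not O(not q), not O(q)), so it does not yield O(v).
No other premise forces O(v). An ideal world satisfying every premise can still have v false, so O(v) is not derivable.

No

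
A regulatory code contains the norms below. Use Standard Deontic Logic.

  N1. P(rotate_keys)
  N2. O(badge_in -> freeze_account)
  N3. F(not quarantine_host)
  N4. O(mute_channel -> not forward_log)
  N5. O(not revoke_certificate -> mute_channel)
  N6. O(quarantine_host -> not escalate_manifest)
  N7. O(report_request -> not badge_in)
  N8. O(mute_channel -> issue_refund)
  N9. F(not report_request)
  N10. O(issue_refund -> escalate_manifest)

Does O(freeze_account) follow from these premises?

Premise 2 is O(badge_in -> freeze_account), but O(badge_in) is not derivable from the premises, so it does not yield O(freeze_account).
No other premise forces O(freeze_account). An ideal world satisfying every premise can still have freeze_account false, so O(freeze_account) is not derivable.

No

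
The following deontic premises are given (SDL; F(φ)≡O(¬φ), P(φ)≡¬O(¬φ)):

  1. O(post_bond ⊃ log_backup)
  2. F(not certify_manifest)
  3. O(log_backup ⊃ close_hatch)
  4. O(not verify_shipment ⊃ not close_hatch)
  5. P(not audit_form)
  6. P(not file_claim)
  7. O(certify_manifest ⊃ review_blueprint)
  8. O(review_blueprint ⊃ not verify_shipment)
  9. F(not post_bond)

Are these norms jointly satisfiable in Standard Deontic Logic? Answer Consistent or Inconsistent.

Premise 2 is F(not certify_manifest), i.e. O(certify_manifest).
With premise 7, O(certify_manifest ⊃ review_blueprint), the K-axiom yields O(review_blueprint).
With premise 8, O(review_blueprint ⊃ not verify_shipment), the K-axiom yields O(not verify_shipment).
Premise 4 is O(not verify_shipment ⊃ not close_hatch); since O(not verify_shipment), deontic closure gives O(not close_hatch).
Premise 3, O(log_backup ⊃ close_hatch), contraposes to O(not close_hatch ⊃ not log_backup); with O(not close_hatch) we get O(not log_backup).
Premise 1 is O(post_bond ⊃ log_backup); contrapositively O(not log_backup ⊃ not post_bond). Since O(not log_backup) holds, K gives O(not post_bond).
But premise 9, F(not post_bond), means O(post_bond).
We now have both O(not post_bond) and O(post_bond) — post_bond is simultaneously obligatory and forbidden, violating the D-axiom.

Inconsistent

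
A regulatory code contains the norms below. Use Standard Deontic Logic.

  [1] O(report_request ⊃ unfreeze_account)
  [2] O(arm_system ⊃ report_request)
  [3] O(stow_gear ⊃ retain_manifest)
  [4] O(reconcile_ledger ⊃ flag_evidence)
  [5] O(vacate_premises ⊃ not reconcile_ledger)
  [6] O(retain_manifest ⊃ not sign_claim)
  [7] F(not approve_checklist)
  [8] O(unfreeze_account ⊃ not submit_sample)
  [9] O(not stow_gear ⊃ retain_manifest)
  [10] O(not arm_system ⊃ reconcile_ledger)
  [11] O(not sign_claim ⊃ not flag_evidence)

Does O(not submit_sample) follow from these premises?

Premises 9 and 3 cover both cases: O(not stow_gear ⊃ retain_manifest) and O(stow_gear ⊃ retain_manifest). Since not stow_gear ∨ stow_gear is a tautology, O(retain_manifest) follows.
From O(retain_manifest) and premise 6, O(retain_manifest ⊃ not sign_claim), we obtain O(not sign_claim).
Premise 11 is O(not sign_claim ⊃ not flag_evidence); since O(not sign_claim), deontic closure gives O(not flag_evidence).
The contrapositive of premise 4 (O(reconcile_ledger ⊃ flag_evidence)) is O(not flag_evidence ⊃ not reconcile_ledger), and O(not flag_evidence) is already established, so O(not reconcile_ledger).
Premise 10 is O(not arm_system ⊃ reconcile_ledger); contrapositively O(not reconcile_ledger ⊃ arm_system). Since O(not reconcile_ledger) holds, K gives O(arm_system).
With premise 2, O(arm_system ⊃ report_request), the K-axiom yields O(report_request).
With premise 1, O(report_request ⊃ unfreeze_account), the K-axiom yields O(unfreeze_account).
Premise 8 is O(unfreeze_account ⊃ not submit_sample); since O(unfreeze_account), deontic closure gives O(not submit_sample).
Premises 5, 7 do not contribute to this derivation.
So O(not submit_sample) follows.

Yes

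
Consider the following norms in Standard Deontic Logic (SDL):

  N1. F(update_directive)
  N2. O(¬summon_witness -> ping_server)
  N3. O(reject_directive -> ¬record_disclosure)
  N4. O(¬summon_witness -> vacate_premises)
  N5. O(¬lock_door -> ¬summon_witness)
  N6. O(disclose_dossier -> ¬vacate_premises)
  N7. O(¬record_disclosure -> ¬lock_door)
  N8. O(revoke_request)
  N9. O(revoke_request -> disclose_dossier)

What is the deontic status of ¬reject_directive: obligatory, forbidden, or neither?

Obligatory

Premise 8 gives O(revoke_request).
Applying K to premise 9 (O(revoke_request -> disclose_dossier)) and O(revoke_request) yields O(disclose_dossier).
With premise 6, O(disclose_dossier -> ¬vacate_premises), the K-axiom yields O(¬vacate_premises).
The contrapositive of premise 4 (O(¬summon_witness -> vacate_premises)) is O(¬vacate_premises -> summon_witness), and O(¬vacate_premises) is already established, so O(summon_witness).
The contrapositive of premise 5 (O(¬lock_door -> ¬summon_witness)) is O(summon_witness -> lock_door), and O(summon_witness) is already established, so O(lock_door).
The contrapositive of premise 7 (O(¬record_disclosure -> ¬lock_door)) is O(lock_door -> record_disclosure), and O(lock_door) is already established, so O(record_disclosure).
The contrapositive of premise 3 (O(reject_directive -> ¬record_disclosure)) is O(record_disclosure -> ¬reject_directive), and O(record_disclosure) is already established, so O(¬reject_directive).
Premises 1, 2 do not contribute to this derivation.
Hence ¬reject_directive is obligatory.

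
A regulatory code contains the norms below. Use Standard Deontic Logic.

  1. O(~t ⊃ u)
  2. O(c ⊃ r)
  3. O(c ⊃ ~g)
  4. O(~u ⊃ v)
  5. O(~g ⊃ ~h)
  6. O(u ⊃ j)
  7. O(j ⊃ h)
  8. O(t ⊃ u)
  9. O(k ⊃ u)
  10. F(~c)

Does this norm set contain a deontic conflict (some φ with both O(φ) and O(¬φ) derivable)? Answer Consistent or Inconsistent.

By case analysis on ~t: premise 1 gives O(~t ⊃ u) and premise 8 gives O(t ⊃ u), so O(u) either way.
With premise 6, O(u ⊃ j), the K-axiom yields O(j).
Applying K to premise 7 (O(j ⊃ h)) and O(j) yields O(h).
Premise 5 is O(~g ⊃ ~h); contrapositively O(h ⊃ g). Since O(h) holds, K gives O(g).
The contrapositive of premise 3 (O(c ⊃ ~g)) is O(g ⊃ ~c), and O(g) is already established, so O(~c).
Yet premise 10 is F(~c), i.e. O(c).
We now have both O(~c) and O(c) — c is simultaneously obligatory and forbidden, violating the D-axiom.

Inconsistent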